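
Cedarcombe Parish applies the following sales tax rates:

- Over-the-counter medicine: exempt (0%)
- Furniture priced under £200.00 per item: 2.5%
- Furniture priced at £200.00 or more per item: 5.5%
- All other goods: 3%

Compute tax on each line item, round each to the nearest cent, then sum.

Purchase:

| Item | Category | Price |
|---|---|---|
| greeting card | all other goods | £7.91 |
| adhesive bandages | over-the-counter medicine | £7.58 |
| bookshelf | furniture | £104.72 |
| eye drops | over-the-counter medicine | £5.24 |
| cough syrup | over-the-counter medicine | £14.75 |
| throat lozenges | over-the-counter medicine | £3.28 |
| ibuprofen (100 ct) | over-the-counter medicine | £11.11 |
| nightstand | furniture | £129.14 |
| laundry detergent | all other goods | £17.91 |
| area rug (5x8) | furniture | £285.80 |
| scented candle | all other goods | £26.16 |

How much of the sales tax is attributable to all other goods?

£1.56

Greeting card £7.91: all other goods → 3% → £0.24
Laundry detergent £17.91: all other goods → 3% → £0.54
Scented candle £26.16: all other goods → 3% → £0.78
Tax on all other goods = £0.24 + £0.54 + £0.78 = £1.56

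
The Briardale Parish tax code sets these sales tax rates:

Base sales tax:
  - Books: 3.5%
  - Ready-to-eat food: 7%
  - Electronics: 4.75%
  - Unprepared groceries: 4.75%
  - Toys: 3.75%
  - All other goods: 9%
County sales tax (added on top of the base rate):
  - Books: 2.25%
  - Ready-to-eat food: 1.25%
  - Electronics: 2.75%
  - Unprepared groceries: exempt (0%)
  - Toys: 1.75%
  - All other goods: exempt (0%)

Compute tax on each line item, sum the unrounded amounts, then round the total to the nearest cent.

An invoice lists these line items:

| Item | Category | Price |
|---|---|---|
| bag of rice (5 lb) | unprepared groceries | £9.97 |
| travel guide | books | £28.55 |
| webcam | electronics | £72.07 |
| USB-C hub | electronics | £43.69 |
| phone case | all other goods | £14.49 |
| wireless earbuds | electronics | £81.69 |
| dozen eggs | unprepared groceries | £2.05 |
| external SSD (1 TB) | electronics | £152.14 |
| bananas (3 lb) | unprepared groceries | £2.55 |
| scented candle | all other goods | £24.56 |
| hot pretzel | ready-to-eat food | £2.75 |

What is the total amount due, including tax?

Bag of rice (5 lb) £9.97: unprepared groceries → 4.75% + 0% county = 4.75% → £0.473575
Travel guide £28.55: books → 3.5% + 2.25% county = 5.75% → £1.641625
Webcam £72.07: electronics → 4.75% + 2.75% county = 7.5% → £5.40525
USB-C hub £43.69: electronics → 4.75% + 2.75% county = 7.5% → £3.27675
Phone case £14.49: all other goods → 9% + 0% county = 9% → £1.3041
Wireless earbuds £81.69: electronics → 4.75% + 2.75% county = 7.5% → £6.12675
Dozen eggs £2.05: unprepared groceries → 4.75% + 0% county = 4.75% → £0.097375
External SSD (1 TB) £152.14: electronics → 4.75% + 2.75% county = 7.5% → £11.4105
Bananas (3 lb) £2.55: unprepared groceries → 4.75% + 0% county = 4.75% → £0.121125
Scented candle £24.56: all other goods → 9% + 0% county = 9% → £2.2104
Hot pretzel £2.75: ready-to-eat food → 7% + 1.25% county = 8.25% → £0.226875
Subtotal = £434.51; unrounded tax = £32.294325 → £32.29; total due = £466.80

£466.80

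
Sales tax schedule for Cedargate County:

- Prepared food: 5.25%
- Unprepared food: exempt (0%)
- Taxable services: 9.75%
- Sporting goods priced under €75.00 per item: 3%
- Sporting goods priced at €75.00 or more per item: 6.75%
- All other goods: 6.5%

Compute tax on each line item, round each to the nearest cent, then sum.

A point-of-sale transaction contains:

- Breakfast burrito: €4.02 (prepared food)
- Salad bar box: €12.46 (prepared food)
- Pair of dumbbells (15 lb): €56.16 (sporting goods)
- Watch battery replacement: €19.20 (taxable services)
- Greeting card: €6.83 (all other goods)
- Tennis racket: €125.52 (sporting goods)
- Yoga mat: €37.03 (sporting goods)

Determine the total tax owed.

Breakfast burrito €4.02: prepared food → 5.25% → €0.21
Salad bar box €12.46: prepared food → 5.25% → €0.65
Pair of dumbbells (15 lb) €56.16: sporting goods, under €75.00 → 3% → €1.68
Watch battery replacement €19.20: taxable services → 9.75% → €1.87
Greeting card €6.83: all other goods → 6.5% → €0.44
Tennis racket €125.52: sporting goods, €75.00 or more → 6.75% → €8.47
Yoga mat €37.03: sporting goods, under €75.00 → 3% → €1.11
Total tax = €0.21 + €0.65 + €1.68 + €1.87 + €0.44 + €8.47 + €1.11 = €14.43

€14.43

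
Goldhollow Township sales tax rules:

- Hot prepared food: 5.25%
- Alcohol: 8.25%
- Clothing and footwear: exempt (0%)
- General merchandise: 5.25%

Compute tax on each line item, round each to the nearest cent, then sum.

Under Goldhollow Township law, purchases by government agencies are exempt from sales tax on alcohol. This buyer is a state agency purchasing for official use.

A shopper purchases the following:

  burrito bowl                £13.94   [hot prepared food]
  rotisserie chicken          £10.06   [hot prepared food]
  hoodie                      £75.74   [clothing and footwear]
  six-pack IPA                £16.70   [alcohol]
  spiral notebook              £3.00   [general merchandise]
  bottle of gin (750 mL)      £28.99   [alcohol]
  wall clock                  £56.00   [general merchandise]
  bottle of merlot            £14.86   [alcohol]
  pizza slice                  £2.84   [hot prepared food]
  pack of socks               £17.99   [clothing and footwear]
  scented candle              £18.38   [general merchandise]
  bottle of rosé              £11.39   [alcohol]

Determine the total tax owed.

£5.47

Burrito bowl £13.94: hot prepared food → 5.25% → £0.73
Rotisserie chicken £10.06: hot prepared food → 5.25% → £0.53
Hoodie £75.74: clothing and footwear → 0% → £0.00
Six-pack IPA £16.70: alcohol, buyer-exempt → 0% → £0.00
Spiral notebook £3.00: general merchandise → 5.25% → £0.16
Bottle of gin (750 mL) £28.99: alcohol, buyer-exempt → 0% → £0.00
Wall clock £56.00: general merchandise → 5.25% → £2.94
Bottle of merlot £14.86: alcohol, buyer-exempt → 0% → £0.00
Pizza slice £2.84: hot prepared food → 5.25% → £0.15
Pack of socks £17.99: clothing and footwear → 0% → £0.00
Scented candle £18.38: general merchandise → 5.25% → £0.96
Bottle of rosé £11.39: alcohol, buyer-exempt → 0% → £0.00
Total tax = £0.73 + £0.53 + £0.16 + £2.94 + £0.15 + £0.96 = £5.47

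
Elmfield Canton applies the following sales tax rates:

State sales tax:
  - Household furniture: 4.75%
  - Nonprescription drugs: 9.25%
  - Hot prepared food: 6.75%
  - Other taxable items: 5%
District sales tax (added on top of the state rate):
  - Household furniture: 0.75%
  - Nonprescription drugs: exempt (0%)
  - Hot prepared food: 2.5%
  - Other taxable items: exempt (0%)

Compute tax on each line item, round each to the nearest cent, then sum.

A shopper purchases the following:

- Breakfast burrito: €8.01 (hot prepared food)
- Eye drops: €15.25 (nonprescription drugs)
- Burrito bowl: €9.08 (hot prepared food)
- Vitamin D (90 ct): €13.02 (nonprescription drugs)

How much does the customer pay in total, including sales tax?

Breakfast burrito €8.01: hot prepared food → 6.75% + 2.5% district = 9.25% → €0.74
Eye drops €15.25: nonprescription drugs → 9.25% + 0% district = 9.25% → €1.41
Burrito bowl €9.08: hot prepared food → 6.75% + 2.5% district = 9.25% → €0.84
Vitamin D (90 ct) €13.02: nonprescription drugs → 9.25% + 0% district = 9.25% → €1.20
Subtotal = €45.36; tax = €4.19; total due = €49.55

€49.55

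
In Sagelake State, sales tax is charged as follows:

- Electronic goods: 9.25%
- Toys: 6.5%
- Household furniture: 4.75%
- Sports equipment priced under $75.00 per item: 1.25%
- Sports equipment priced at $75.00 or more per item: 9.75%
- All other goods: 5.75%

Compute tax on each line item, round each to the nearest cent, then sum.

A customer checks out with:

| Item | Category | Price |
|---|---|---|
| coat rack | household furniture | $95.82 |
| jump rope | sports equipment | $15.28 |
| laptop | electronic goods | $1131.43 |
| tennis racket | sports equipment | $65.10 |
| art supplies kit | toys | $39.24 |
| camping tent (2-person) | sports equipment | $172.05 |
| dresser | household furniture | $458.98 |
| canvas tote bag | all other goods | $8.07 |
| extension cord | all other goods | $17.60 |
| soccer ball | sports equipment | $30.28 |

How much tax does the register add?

$153.18

Coat rack $95.82: household furniture → 4.75% → $4.55
Jump rope $15.28: sports equipment, under $75.00 → 1.25% → $0.19
Laptop $1131.43: electronic goods → 9.25% → $104.66
Tennis racket $65.10: sports equipment, under $75.00 → 1.25% → $0.81
Art supplies kit $39.24: toys → 6.5% → $2.55
Camping tent (2-person) $172.05: sports equipment, $75.00 or more → 9.75% → $16.77
Dresser $458.98: household furniture → 4.75% → $21.80
Canvas tote bag $8.07: all other goods → 5.75% → $0.46
Extension cord $17.60: all other goods → 5.75% → $1.01
Soccer ball $30.28: sports equipment, under $75.00 → 1.25% → $0.38
Total tax = $4.55 + $0.19 + $104.66 + $0.81 + $2.55 + $16.77 + $21.80 + $0.46 + $1.01 + $0.38 = $153.18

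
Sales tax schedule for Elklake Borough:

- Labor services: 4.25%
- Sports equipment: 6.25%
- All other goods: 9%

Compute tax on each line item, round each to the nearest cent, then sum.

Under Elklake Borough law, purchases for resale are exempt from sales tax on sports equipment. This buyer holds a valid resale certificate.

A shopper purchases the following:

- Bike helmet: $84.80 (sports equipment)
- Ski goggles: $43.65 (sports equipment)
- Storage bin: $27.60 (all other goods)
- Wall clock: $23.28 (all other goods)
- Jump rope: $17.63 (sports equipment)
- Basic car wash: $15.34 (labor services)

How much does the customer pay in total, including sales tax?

Bike helmet $84.80: sports equipment, buyer-exempt → 0% → $0.00
Ski goggles $43.65: sports equipment, buyer-exempt → 0% → $0.00
Storage bin $27.60: all other goods → 9% → $2.48
Wall clock $23.28: all other goods → 9% → $2.10
Jump rope $17.63: sports equipment, buyer-exempt → 0% → $0.00
Basic car wash $15.34: labor services → 4.25% → $0.65
Subtotal = $212.30; tax = $5.23; total due = $217.53

$217.53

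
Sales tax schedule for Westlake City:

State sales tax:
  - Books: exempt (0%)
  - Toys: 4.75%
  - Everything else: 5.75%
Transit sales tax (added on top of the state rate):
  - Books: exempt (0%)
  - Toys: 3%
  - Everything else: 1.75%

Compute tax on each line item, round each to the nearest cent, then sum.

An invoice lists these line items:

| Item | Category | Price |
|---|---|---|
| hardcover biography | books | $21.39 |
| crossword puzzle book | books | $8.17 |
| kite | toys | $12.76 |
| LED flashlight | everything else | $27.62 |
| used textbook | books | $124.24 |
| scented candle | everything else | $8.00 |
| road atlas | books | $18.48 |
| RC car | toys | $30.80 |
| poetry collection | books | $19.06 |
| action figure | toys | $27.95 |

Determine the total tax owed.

$8.22

Hardcover biography $21.39: books → 0% + 0% transit = 0% → $0.00
Crossword puzzle book $8.17: books → 0% + 0% transit = 0% → $0.00
Kite $12.76: toys → 4.75% + 3% transit = 7.75% → $0.99
LED flashlight $27.62: everything else → 5.75% + 1.75% transit = 7.5% → $2.07
Used textbook $124.24: books → 0% + 0% transit = 0% → $0.00
Scented candle $8.00: everything else → 5.75% + 1.75% transit = 7.5% → $0.60
Road atlas $18.48: books → 0% + 0% transit = 0% → $0.00
RC car $30.80: toys → 4.75% + 3% transit = 7.75% → $2.39
Poetry collection $19.06: books → 0% + 0% transit = 0% → $0.00
Action figure $27.95: toys → 4.75% + 3% transit = 7.75% → $2.17
Total tax = $0.99 + $2.07 + $0.60 + $2.39 + $2.17 = $8.22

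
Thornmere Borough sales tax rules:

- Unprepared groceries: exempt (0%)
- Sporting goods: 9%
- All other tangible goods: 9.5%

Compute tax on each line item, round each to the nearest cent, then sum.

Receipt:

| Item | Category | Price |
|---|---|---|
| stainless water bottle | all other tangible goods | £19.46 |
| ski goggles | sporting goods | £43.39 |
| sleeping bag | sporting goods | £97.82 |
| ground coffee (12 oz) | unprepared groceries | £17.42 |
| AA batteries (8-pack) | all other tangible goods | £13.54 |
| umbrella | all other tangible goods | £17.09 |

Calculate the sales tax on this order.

Stainless water bottle £19.46: all other tangible goods → 9.5% → £1.85
Ski goggles £43.39: sporting goods → 9% → £3.91
Sleeping bag £97.82: sporting goods → 9% → £8.80
Ground coffee (12 oz) £17.42: unprepared groceries → 0% → £0.00
AA batteries (8-pack) £13.54: all other tangible goods → 9.5% → £1.29
Umbrella £17.09: all other tangible goods → 9.5% → £1.62
Total tax = £1.85 + £3.91 + £8.80 + £1.29 + £1.62 = £17.47

£17.47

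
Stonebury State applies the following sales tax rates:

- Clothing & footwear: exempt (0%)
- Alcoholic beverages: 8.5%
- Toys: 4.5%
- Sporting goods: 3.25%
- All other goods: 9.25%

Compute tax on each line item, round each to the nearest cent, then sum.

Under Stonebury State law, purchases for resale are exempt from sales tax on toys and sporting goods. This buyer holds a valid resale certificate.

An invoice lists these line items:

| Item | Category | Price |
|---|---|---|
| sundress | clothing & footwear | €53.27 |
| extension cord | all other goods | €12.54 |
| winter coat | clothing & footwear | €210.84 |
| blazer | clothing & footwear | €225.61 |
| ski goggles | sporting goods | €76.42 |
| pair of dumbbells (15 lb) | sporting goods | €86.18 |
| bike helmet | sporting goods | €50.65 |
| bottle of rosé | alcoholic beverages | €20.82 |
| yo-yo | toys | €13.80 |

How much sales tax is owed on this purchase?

Sundress €53.27: clothing & footwear → 0% → €0.00
Extension cord €12.54: all other goods → 9.25% → €1.16
Winter coat €210.84: clothing & footwear → 0% → €0.00
Blazer €225.61: clothing & footwear → 0% → €0.00
Ski goggles €76.42: sporting goods, buyer-exempt → 0% → €0.00
Pair of dumbbells (15 lb) €86.18: sporting goods, buyer-exempt → 0% → €0.00
Bike helmet €50.65: sporting goods, buyer-exempt → 0% → €0.00
Bottle of rosé €20.82: alcoholic beverages → 8.5% → €1.77
Yo-yo €13.80: toys, buyer-exempt → 0% → €0.00
Total tax = €1.16 + €1.77 = €2.93

€2.93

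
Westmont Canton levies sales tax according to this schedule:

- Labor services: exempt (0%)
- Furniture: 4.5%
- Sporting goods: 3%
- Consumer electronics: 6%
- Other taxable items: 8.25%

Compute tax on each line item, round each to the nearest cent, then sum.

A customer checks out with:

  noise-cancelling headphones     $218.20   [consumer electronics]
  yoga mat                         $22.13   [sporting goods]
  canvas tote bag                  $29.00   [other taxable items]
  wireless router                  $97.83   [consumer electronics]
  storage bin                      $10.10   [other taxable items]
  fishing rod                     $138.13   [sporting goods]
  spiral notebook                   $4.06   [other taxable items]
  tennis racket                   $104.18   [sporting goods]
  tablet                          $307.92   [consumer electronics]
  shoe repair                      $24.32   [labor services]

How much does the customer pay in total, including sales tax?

$1004.79

Noise-cancelling headphones $218.20: consumer electronics → 6% → $13.09
Yoga mat $22.13: sporting goods → 3% → $0.66
Canvas tote bag $29.00: other taxable items → 8.25% → $2.39
Wireless router $97.83: consumer electronics → 6% → $5.87
Storage bin $10.10: other taxable items → 8.25% → $0.83
Fishing rod $138.13: sporting goods → 3% → $4.14
Spiral notebook $4.06: other taxable items → 8.25% → $0.33
Tennis racket $104.18: sporting goods → 3% → $3.13
Tablet $307.92: consumer electronics → 6% → $18.48
Shoe repair $24.32: labor services → 0% → $0.00
Subtotal = $955.87; tax = $48.92; total due = $1004.79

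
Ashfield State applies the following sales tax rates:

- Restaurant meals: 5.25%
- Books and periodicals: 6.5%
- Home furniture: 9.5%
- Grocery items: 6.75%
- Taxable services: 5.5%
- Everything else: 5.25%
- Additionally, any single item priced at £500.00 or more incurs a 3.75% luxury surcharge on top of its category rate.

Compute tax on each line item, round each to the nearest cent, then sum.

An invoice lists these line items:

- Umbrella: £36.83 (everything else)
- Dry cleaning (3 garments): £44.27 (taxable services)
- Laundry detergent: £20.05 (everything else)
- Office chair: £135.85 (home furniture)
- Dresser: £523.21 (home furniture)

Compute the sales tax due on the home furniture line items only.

Office chair £135.85: home furniture → 9.5% → £12.91
Dresser £523.21: home furniture → 9.5% + 3.75% surcharge = 13.25% → £69.33
Tax on home furniture = £12.91 + £69.33 = £82.24

£82.24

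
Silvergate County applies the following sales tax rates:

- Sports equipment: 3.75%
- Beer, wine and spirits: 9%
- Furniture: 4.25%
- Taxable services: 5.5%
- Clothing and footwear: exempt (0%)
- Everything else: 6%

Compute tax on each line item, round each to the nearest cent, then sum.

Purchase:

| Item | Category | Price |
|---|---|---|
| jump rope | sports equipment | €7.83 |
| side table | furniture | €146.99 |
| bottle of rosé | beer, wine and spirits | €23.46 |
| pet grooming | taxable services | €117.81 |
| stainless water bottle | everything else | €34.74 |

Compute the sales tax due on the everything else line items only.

€2.08

Stainless water bottle €34.74: everything else → 6% → €2.08
Tax on everything else = €2.08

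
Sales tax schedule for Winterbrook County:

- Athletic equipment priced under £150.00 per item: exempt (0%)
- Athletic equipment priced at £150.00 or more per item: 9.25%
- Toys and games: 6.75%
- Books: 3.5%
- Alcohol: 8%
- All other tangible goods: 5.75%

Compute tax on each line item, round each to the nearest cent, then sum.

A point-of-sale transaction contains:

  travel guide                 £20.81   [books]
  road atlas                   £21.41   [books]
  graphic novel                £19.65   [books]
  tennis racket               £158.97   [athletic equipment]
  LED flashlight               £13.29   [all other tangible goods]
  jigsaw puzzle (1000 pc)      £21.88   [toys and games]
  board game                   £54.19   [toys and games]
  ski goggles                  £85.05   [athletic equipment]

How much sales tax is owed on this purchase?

£22.77

Travel guide £20.81: books → 3.5% → £0.73
Road atlas £21.41: books → 3.5% → £0.75
Graphic novel £19.65: books → 3.5% → £0.69
Tennis racket £158.97: athletic equipment, £150.00 or more → 9.25% → £14.70
LED flashlight £13.29: all other tangible goods → 5.75% → £0.76
Jigsaw puzzle (1000 pc) £21.88: toys and games → 6.75% → £1.48
Board game £54.19: toys and games → 6.75% → £3.66
Ski goggles £85.05: athletic equipment, under £150.00 → 0% → £0.00
Total tax = £0.73 + £0.75 + £0.69 + £14.70 + £0.76 + £1.48 + £3.66 = £22.77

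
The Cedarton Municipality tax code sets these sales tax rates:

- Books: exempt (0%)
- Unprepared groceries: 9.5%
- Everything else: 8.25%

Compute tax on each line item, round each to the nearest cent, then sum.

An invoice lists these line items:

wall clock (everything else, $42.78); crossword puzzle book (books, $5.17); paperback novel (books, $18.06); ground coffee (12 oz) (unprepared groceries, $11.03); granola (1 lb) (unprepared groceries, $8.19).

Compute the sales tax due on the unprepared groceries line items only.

$1.83

Ground coffee (12 oz) $11.03: unprepared groceries → 9.5% → $1.05
Granola (1 lb) $8.19: unprepared groceries → 9.5% → $0.78
Tax on unprepared groceries = $1.05 + $0.78 = $1.83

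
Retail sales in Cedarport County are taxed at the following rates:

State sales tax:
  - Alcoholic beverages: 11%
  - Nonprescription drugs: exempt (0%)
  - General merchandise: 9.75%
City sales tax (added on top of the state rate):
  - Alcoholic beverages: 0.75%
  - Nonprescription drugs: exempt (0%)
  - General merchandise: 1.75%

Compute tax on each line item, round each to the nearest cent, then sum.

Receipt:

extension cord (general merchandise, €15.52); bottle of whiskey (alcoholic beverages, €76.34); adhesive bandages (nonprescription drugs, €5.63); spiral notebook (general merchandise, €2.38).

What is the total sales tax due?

€11.02

Extension cord €15.52: general merchandise → 9.75% + 1.75% city = 11.5% → €1.78
Bottle of whiskey €76.34: alcoholic beverages → 11% + 0.75% city = 11.75% → €8.97
Adhesive bandages €5.63: nonprescription drugs → 0% + 0% city = 0% → €0.00
Spiral notebook €2.38: general merchandise → 9.75% + 1.75% city = 11.5% → €0.27
Total tax = €1.78 + €8.97 + €0.27 = €11.02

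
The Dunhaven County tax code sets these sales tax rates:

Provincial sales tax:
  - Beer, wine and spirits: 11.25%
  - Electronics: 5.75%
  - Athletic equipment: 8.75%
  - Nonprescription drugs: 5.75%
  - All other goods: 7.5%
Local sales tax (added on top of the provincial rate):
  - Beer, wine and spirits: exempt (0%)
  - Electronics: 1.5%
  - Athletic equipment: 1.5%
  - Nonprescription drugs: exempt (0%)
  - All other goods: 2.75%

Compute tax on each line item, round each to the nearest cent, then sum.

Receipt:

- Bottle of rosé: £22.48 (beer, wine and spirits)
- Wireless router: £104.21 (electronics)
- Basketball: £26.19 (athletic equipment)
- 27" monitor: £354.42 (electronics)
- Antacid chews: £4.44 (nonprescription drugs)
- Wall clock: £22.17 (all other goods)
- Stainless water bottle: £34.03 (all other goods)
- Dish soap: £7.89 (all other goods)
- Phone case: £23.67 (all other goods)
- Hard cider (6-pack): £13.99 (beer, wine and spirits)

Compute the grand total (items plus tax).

Bottle of rosé £22.48: beer, wine and spirits → 11.25% + 0% local = 11.25% → £2.53
Wireless router £104.21: electronics → 5.75% + 1.5% local = 7.25% → £7.56
Basketball £26.19: athletic equipment → 8.75% + 1.5% local = 10.25% → £2.68
27" monitor £354.42: electronics → 5.75% + 1.5% local = 7.25% → £25.70
Antacid chews £4.44: nonprescription drugs → 5.75% + 0% local = 5.75% → £0.26
Wall clock £22.17: all other goods → 7.5% + 2.75% local = 10.25% → £2.27
Stainless water bottle £34.03: all other goods → 7.5% + 2.75% local = 10.25% → £3.49
Dish soap £7.89: all other goods → 7.5% + 2.75% local = 10.25% → £0.81
Phone case £23.67: all other goods → 7.5% + 2.75% local = 10.25% → £2.43
Hard cider (6-pack) £13.99: beer, wine and spirits → 11.25% + 0% local = 11.25% → £1.57
Subtotal = £613.49; tax = £49.30; total due = £662.79

£662.79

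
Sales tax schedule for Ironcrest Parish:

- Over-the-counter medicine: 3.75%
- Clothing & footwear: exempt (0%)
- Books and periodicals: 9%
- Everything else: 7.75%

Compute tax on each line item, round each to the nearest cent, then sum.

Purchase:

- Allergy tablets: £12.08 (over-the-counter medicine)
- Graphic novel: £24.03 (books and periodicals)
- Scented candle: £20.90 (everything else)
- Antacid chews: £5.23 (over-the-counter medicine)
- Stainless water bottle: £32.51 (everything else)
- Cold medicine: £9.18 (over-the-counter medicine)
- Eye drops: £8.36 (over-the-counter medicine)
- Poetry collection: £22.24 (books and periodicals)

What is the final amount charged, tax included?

£144.13

Allergy tablets £12.08: over-the-counter medicine → 3.75% → £0.45
Graphic novel £24.03: books and periodicals → 9% → £2.16
Scented candle £20.90: everything else → 7.75% → £1.62
Antacid chews £5.23: over-the-counter medicine → 3.75% → £0.20
Stainless water bottle £32.51: everything else → 7.75% → £2.52
Cold medicine £9.18: over-the-counter medicine → 3.75% → £0.34
Eye drops £8.36: over-the-counter medicine → 3.75% → £0.31
Poetry collection £22.24: books and periodicals → 9% → £2.00
Subtotal = £134.53; tax = £9.60; total due = £144.13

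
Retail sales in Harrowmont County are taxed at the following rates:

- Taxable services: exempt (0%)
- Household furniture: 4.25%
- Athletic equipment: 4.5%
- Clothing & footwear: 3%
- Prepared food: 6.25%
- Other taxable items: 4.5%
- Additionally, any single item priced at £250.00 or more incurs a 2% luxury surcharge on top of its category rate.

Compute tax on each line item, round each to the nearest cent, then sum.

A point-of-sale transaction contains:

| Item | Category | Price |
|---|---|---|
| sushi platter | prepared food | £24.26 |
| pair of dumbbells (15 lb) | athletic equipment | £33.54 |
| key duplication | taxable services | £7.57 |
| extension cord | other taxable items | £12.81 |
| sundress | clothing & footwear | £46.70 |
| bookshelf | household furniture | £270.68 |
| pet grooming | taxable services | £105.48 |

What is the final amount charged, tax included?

Sushi platter £24.26: prepared food → 6.25% → £1.52
Pair of dumbbells (15 lb) £33.54: athletic equipment → 4.5% → £1.51
Key duplication £7.57: taxable services → 0% → £0.00
Extension cord £12.81: other taxable items → 4.5% → £0.58
Sundress £46.70: clothing & footwear → 3% → £1.40
Bookshelf £270.68: household furniture → 4.25% + 2% surcharge = 6.25% → £16.92
Pet grooming £105.48: taxable services → 0% → £0.00
Subtotal = £501.04; tax = £21.93; total due = £522.97

£522.97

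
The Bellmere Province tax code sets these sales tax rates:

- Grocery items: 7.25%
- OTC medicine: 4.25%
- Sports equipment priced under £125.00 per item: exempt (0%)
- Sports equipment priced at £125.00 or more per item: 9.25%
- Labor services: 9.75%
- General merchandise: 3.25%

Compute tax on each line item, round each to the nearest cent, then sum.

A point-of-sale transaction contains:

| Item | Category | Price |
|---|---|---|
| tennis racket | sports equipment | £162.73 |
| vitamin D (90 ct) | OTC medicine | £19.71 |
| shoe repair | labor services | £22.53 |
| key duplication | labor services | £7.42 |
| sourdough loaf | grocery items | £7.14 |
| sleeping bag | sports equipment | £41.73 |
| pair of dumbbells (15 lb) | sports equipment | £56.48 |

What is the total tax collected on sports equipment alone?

Tennis racket £162.73: sports equipment, £125.00 or more → 9.25% → £15.05
Sleeping bag £41.73: sports equipment, under £125.00 → 0% → £0.00
Pair of dumbbells (15 lb) £56.48: sports equipment, under £125.00 → 0% → £0.00
Tax on sports equipment = £15.05 + £0.00 + £0.00 = £15.05

£15.05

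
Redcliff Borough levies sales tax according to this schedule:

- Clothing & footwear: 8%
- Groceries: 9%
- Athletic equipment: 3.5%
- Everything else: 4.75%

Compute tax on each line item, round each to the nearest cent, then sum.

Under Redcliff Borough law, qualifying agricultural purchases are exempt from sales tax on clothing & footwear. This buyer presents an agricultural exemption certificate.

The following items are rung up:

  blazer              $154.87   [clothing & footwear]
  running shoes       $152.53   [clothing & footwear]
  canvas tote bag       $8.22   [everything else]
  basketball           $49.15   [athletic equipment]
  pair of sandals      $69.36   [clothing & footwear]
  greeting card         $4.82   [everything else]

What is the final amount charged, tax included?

$441.29

Blazer $154.87: clothing & footwear, buyer-exempt → 0% → $0.00
Running shoes $152.53: clothing & footwear, buyer-exempt → 0% → $0.00
Canvas tote bag $8.22: everything else → 4.75% → $0.39
Basketball $49.15: athletic equipment → 3.5% → $1.72
Pair of sandals $69.36: clothing & footwear, buyer-exempt → 0% → $0.00
Greeting card $4.82: everything else → 4.75% → $0.23
Subtotal = $438.95; tax = $2.34; total due = $441.29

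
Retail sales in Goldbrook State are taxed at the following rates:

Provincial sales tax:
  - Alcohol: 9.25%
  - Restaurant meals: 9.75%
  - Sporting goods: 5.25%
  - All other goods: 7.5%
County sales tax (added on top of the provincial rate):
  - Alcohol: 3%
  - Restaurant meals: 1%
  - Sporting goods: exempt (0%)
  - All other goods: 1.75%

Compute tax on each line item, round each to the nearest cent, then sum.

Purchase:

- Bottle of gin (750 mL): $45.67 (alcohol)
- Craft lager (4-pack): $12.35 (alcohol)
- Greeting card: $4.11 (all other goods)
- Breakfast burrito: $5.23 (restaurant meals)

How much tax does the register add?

Bottle of gin (750 mL) $45.67: alcohol → 9.25% + 3% county = 12.25% → $5.59
Craft lager (4-pack) $12.35: alcohol → 9.25% + 3% county = 12.25% → $1.51
Greeting card $4.11: all other goods → 7.5% + 1.75% county = 9.25% → $0.38
Breakfast burrito $5.23: restaurant meals → 9.75% + 1% county = 10.75% → $0.56
Total tax = $5.59 + $1.51 + $0.38 + $0.56 = $8.04

$8.04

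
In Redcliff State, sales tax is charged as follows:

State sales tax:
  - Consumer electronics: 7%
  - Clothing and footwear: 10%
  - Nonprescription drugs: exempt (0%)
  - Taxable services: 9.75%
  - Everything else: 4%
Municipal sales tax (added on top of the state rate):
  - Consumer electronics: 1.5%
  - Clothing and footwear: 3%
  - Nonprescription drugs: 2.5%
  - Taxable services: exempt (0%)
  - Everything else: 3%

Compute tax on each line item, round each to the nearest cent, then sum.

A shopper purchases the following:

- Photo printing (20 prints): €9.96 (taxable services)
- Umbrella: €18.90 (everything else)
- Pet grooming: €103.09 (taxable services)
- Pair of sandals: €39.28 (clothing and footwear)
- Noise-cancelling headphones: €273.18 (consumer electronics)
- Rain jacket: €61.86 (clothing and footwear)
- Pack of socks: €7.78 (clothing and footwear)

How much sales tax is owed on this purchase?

Photo printing (20 prints) €9.96: taxable services → 9.75% + 0% municipal = 9.75% → €0.97
Umbrella €18.90: everything else → 4% + 3% municipal = 7% → €1.32
Pet grooming €103.09: taxable services → 9.75% + 0% municipal = 9.75% → €10.05
Pair of sandals €39.28: clothing and footwear → 10% + 3% municipal = 13% → €5.11
Noise-cancelling headphones €273.18: consumer electronics → 7% + 1.5% municipal = 8.5% → €23.22
Rain jacket €61.86: clothing and footwear → 10% + 3% municipal = 13% → €8.04
Pack of socks €7.78: clothing and footwear → 10% + 3% municipal = 13% → €1.01
Total tax = €0.97 + €1.32 + €10.05 + €5.11 + €23.22 + €8.04 + €1.01 = €49.72

€49.72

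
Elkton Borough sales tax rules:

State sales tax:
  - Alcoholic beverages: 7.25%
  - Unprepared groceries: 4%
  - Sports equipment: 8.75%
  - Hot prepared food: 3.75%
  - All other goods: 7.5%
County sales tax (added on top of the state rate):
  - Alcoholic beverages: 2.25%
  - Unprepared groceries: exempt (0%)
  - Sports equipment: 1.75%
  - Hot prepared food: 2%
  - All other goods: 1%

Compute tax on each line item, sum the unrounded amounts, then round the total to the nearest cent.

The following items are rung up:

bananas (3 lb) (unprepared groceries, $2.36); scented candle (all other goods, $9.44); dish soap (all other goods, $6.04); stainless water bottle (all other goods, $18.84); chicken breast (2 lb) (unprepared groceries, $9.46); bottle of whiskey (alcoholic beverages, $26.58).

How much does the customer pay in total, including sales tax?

Bananas (3 lb) $2.36: unprepared groceries → 4% + 0% county = 4% → $0.0944
Scented candle $9.44: all other goods → 7.5% + 1% county = 8.5% → $0.8024
Dish soap $6.04: all other goods → 7.5% + 1% county = 8.5% → $0.5134
Stainless water bottle $18.84: all other goods → 7.5% + 1% county = 8.5% → $1.6014
Chicken breast (2 lb) $9.46: unprepared groceries → 4% + 0% county = 4% → $0.3784
Bottle of whiskey $26.58: alcoholic beverages → 7.25% + 2.25% county = 9.5% → $2.5251
Subtotal = $72.72; unrounded tax = $5.9151 → $5.92; total due = $78.64

$78.64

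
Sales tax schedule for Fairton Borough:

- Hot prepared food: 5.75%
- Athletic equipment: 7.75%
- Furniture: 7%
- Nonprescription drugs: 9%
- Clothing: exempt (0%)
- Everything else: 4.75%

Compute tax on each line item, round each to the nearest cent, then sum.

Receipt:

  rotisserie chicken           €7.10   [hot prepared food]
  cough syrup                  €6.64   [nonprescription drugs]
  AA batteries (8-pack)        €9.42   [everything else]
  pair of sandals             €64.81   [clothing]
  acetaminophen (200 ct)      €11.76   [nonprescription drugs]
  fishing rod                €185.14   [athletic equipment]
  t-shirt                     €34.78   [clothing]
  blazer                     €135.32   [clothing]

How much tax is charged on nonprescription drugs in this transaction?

€1.66

Cough syrup €6.64: nonprescription drugs → 9% → €0.60
Acetaminophen (200 ct) €11.76: nonprescription drugs → 9% → €1.06
Tax on nonprescription drugs = €0.60 + €1.06 = €1.66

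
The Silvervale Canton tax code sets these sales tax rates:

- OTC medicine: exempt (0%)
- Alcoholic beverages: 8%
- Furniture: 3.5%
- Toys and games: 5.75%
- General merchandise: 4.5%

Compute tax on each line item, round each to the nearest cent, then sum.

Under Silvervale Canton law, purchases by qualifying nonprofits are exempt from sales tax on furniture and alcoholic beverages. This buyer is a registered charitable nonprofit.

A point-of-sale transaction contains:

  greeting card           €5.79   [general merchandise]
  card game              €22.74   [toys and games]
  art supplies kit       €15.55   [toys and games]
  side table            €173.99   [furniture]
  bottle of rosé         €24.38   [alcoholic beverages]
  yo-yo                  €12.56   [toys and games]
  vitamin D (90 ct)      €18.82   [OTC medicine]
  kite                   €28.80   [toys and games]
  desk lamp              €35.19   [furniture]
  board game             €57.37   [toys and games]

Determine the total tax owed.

€8.14

Greeting card €5.79: general merchandise → 4.5% → €0.26
Card game €22.74: toys and games → 5.75% → €1.31
Art supplies kit €15.55: toys and games → 5.75% → €0.89
Side table €173.99: furniture, buyer-exempt → 0% → €0.00
Bottle of rosé €24.38: alcoholic beverages, buyer-exempt → 0% → €0.00
Yo-yo €12.56: toys and games → 5.75% → €0.72
Vitamin D (90 ct) €18.82: OTC medicine → 0% → €0.00
Kite €28.80: toys and games → 5.75% → €1.66
Desk lamp €35.19: furniture, buyer-exempt → 0% → €0.00
Board game €57.37: toys and games → 5.75% → €3.30
Total tax = €0.26 + €1.31 + €0.89 + €0.72 + €1.66 + €3.30 = €8.14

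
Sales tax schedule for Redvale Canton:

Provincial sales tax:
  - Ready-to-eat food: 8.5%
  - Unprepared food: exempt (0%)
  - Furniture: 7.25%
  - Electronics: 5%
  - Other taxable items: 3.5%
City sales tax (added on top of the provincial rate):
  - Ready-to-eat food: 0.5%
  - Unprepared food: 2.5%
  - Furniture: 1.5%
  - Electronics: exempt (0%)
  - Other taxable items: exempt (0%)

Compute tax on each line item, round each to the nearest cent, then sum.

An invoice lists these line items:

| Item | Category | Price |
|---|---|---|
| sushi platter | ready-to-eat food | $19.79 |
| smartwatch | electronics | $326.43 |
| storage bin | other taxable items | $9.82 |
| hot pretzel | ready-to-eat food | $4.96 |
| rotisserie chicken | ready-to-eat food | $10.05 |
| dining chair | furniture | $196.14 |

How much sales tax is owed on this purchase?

Sushi platter $19.79: ready-to-eat food → 8.5% + 0.5% city = 9% → $1.78
Smartwatch $326.43: electronics → 5% + 0% city = 5% → $16.32
Storage bin $9.82: other taxable items → 3.5% + 0% city = 3.5% → $0.34
Hot pretzel $4.96: ready-to-eat food → 8.5% + 0.5% city = 9% → $0.45
Rotisserie chicken $10.05: ready-to-eat food → 8.5% + 0.5% city = 9% → $0.90
Dining chair $196.14: furniture → 7.25% + 1.5% city = 8.75% → $17.16
Total tax = $1.78 + $16.32 + $0.34 + $0.45 + $0.90 + $17.16 = $36.95

$36.95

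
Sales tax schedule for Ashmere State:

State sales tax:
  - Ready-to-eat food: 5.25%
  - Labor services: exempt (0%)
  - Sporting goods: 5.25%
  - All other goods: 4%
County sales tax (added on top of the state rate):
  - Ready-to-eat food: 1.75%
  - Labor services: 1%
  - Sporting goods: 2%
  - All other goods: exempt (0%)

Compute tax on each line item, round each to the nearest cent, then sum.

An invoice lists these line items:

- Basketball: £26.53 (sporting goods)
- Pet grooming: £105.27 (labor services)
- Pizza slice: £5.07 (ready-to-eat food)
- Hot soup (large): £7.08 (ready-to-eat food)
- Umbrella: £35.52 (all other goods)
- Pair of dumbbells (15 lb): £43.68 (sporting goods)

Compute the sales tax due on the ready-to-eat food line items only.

£0.85

Pizza slice £5.07: ready-to-eat food → 5.25% + 1.75% county = 7% → £0.35
Hot soup (large) £7.08: ready-to-eat food → 5.25% + 1.75% county = 7% → £0.50
Tax on ready-to-eat food = £0.35 + £0.50 = £0.85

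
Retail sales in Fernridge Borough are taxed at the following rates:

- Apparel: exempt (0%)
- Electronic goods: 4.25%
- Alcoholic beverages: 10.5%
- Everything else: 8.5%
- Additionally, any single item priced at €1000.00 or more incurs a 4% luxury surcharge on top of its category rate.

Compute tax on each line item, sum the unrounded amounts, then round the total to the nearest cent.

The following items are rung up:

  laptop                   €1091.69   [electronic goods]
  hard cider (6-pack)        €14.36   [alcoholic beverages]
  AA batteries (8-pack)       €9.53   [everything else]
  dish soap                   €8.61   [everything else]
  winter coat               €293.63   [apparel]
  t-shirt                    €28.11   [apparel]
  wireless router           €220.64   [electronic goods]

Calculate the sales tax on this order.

Laptop €1091.69: electronic goods → 4.25% + 4% surcharge = 8.25% → €90.064425
Hard cider (6-pack) €14.36: alcoholic beverages → 10.5% → €1.5078
AA batteries (8-pack) €9.53: everything else → 8.5% → €0.81005
Dish soap €8.61: everything else → 8.5% → €0.73185
Winter coat €293.63: apparel → 0% → €0.00
T-shirt €28.11: apparel → 0% → €0.00
Wireless router €220.64: electronic goods → 4.25% → €9.3772
Unrounded tax sum = €102.491325 → €102.49

€102.49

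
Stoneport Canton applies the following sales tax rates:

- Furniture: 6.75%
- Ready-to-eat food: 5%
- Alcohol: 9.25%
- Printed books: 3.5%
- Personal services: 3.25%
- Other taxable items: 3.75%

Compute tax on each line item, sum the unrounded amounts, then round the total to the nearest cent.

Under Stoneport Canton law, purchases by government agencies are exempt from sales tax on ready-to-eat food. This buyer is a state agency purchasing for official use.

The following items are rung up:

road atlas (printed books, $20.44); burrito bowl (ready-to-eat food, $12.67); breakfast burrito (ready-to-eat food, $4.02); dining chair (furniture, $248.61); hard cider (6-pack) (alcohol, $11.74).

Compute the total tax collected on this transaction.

$18.58

Road atlas $20.44: printed books → 3.5% → $0.7154
Burrito bowl $12.67: ready-to-eat food, buyer-exempt → 0% → $0.00
Breakfast burrito $4.02: ready-to-eat food, buyer-exempt → 0% → $0.00
Dining chair $248.61: furniture → 6.75% → $16.781175
Hard cider (6-pack) $11.74: alcohol → 9.25% → $1.08595
Unrounded tax sum = $18.582525 → $18.58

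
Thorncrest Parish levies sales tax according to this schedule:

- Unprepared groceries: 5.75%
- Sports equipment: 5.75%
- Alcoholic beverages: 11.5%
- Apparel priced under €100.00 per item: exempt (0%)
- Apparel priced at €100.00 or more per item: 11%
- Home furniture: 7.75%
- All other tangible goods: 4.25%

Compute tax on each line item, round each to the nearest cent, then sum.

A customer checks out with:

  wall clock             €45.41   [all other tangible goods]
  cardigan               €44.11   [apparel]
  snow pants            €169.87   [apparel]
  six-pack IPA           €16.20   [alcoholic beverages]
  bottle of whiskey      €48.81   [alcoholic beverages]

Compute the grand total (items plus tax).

Wall clock €45.41: all other tangible goods → 4.25% → €1.93
Cardigan €44.11: apparel, under €100.00 → 0% → €0.00
Snow pants €169.87: apparel, €100.00 or more → 11% → €18.69
Six-pack IPA €16.20: alcoholic beverages → 11.5% → €1.86
Bottle of whiskey €48.81: alcoholic beverages → 11.5% → €5.61
Subtotal = €324.40; tax = €28.09; total due = €352.49

€352.49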